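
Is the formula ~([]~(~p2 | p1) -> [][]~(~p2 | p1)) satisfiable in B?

Satisfiable

1. ~([]~(~p2 | p1) -> [][]~(~p2 | p1)), w0
2. []~(~p2 | p1), w0
3. ~[][]~(~p2 | p1), w0
4. ~(~p2 | p1), w0
5. p2, w0
6. ~p1, w0
7. ~[]~(~p2 | p1), w1
8. ~(~p2 | p1), w1
9. p2, w1
10. ~p1, w1
11. ~p2 | p1, w2
12. p1, w2
Accessibility: w0Rw0, w0Rw1, w1Rw0, w1Rw1, w1Rw2, w2Rw1, w2Rw2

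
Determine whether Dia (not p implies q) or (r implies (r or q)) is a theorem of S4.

Valid in S4

Tableau for the negation not (Dia (not p implies q) or (r implies (r or q))):
1. not (Dia (not p implies q) or (r implies (r or q))), w0
2. not Dia (not p implies q), w0
3. not (r implies (r or q)), w0
4. r, w0
5. not (r or q), w0
6. not r, w0
7. not q, w0
Accessibility: w0Rw0
Branch closes: r and not r both at w0.
All branches of the negation close; one closing branch shown above.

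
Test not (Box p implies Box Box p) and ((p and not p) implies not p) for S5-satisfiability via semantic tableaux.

Unsatisfiable (every branch closes)

1. not (Box p implies Box Box p) and ((p and not p) implies not p), w0
2. not (Box p implies Box Box p), w0   [and-rule on 1]
3. (p and not p) implies not p, w0   [and-rule on 1]
4. Box p, w0   [neg-implies-rule on 2]
5. not Box Box p, w0   [neg-implies-rule on 2]
6. p, w0   [Box-rule on 4 via w0Rw0]
7. not (p and not p), w0   [implies-rule on 3 (branches; this branch)]
8. not Box p, w1   [neg-Box-rule on 5: fresh world w1, w0Rw1]
9. p, w1   [Box-rule on 4 via w0Rw1]
10. not p, w2   [neg-Box-rule on 8: fresh world w2, w1Rw2]
11. p, w2   [Box-rule on 4 via w0Rw2]
Accessibility: w0Rw0, w0Rw1, w0Rw2, w1Rw0, w1Rw1, w1Rw2, w2Rw0, w2Rw1, w2Rw2
Branch closes: p and not p both at w2.
All branches of the tableau close; one closing branch shown above.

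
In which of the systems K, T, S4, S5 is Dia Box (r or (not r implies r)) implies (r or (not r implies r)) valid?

S5

S5-tableau for the negation not (Dia Box (r or (not r implies r)) implies (r or (not r implies r))):
1. not (Dia Box (r or (not r implies r)) implies (r or (not r implies r))), u
2. Dia Box (r or (not r implies r)), u
3. not (r or (not r implies r)), u
4. not r, u
5. not (not r implies r), u
6. Box (r or (not r implies r)), v
7. r or (not r implies r), u
8. r or (not r implies r), v
9. not r implies r, u
10. not r implies r, v
11. r, u
Accessibility: uRu, uRv, vRu, vRv
Branch closes: r and not r both at u.
Every branch closes (one shown): valid in S5.
S4-tableau for the negation not (Dia Box (r or (not r implies r)) implies (r or (not r implies r))):
1. not (Dia Box (r or (not r implies r)) implies (r or (not r implies r))), u
2. Dia Box (r or (not r implies r)), u
3. not (r or (not r implies r)), u
4. not r, u
5. not (not r implies r), u
6. Box (r or (not r implies r)), v
7. r or (not r implies r), v
8. not r implies r, v
9. r, v
Accessibility: uRu, uRv, vRv
Complete open branch: countermodel on an S4-frame, so not valid in S4, nor in K, T (the same frame is also a K-frame and a T-frame).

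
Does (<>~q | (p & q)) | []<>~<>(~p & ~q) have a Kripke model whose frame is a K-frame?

Satisfiable (open branch found)

1. (<>~q | (p & q)) | []<>~<>(~p & ~q), u
2. []<>~<>(~p & ~q), u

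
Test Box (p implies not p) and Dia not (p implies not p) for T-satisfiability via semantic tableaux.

1. Box (p implies not p) and Dia not (p implies not p), w0
2. Box (p implies not p), w0
3. Dia not (p implies not p), w0
4. p implies not p, w0
5. not p, w0
6. not (p implies not p), w1
7. p, w1
8. p implies not p, w1
9. not p, w1
Accessibility: w0Rw0, w0Rw1, w1Rw1
Branch closes: p and not p both at w1.
(One branch shown.) All branches close.

No, unsatisfiable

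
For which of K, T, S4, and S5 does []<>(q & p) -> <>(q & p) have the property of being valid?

T, S4, S5

T-tableau for the negation ~([]<>(q & p) -> <>(q & p)):
1. ~([]<>(q & p) -> <>(q & p)), 0
2. []<>(q & p), 0
3. ~<>(q & p), 0
4. <>(q & p), 0
5. ~(q & p), 0
6. ~p, 0
7. q & p, 1
8. q, 1
9. p, 1
10. <>(q & p), 1
11. ~(q & p), 1
12. ~p, 1
Accessibility: 0R0, 0R1, 1R1
Branch closes: p and ~p both at 1.
Every branch closes (one shown): valid in T, hence also in S4, S5 (every theorem of T is a theorem of S4 and S5).
K-tableau for the negation ~([]<>(q & p) -> <>(q & p)):
1. ~([]<>(q & p) -> <>(q & p)), 0
2. []<>(q & p), 0
3. ~<>(q & p), 0
Complete open branch: countermodel on a K-frame, so not valid in K.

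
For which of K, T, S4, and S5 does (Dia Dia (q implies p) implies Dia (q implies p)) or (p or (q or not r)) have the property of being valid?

T-tableau for the negation not ((Dia Dia (q implies p) implies Dia (q implies p)) or (p or (q or not r))):
1. not ((Dia Dia (q implies p) implies Dia (q implies p)) or (p or (q or not r))), w0
2. not (Dia Dia (q implies p) implies Dia (q implies p)), w0   [neg-or-rule on 1]
3. not (p or (q or not r)), w0   [neg-or-rule on 1]
4. Dia Dia (q implies p), w0   [neg-implies-rule on 2]
5. not Dia (q implies p), w0   [neg-implies-rule on 2]
6. not p, w0   [neg-or-rule on 3]
7. not (q or not r), w0   [neg-or-rule on 3]
8. not q, w0   [neg-or-rule on 7]
9. r, w0   [neg-or-rule on 7]
10. not (q implies p), w0   [neg-Dia-rule on 5 via w0Rw0]
11. q, w0   [neg-implies-rule on 10]
Accessibility: w0Rw0
Branch closes: q and not q both at w0.
Every branch closes (one shown): valid in T, hence also in S4, S5 (every theorem of T is a theorem of S4 and S5).
K-tableau for the negation not ((Dia Dia (q implies p) implies Dia (q implies p)) or (p or (q or not r))):
1. not ((Dia Dia (q implies p) implies Dia (q implies p)) or (p or (q or not r))), w0
2. not (Dia Dia (q implies p) implies Dia (q implies p)), w0   [neg-or-rule on 1]
3. not (p or (q or not r)), w0   [neg-or-rule on 1]
4. Dia Dia (q implies p), w0   [neg-implies-rule on 2]
5. not Dia (q implies p), w0   [neg-implies-rule on 2]
6. not p, w0   [neg-or-rule on 3]
7. not (q or not r), w0   [neg-or-rule on 3]
8. not q, w0   [neg-or-rule on 7]
9. r, w0   [neg-or-rule on 7]
10. Dia (q implies p), w1   [Dia-rule on 4: fresh world w1, w0Rw1]
11. not (q implies p), w1   [neg-Dia-rule on 5 via w0Rw1]
12. q, w1   [neg-implies-rule on 11]
13. not p, w1   [neg-implies-rule on 11]
14. q implies p, w2   [Dia-rule on 10: fresh world w2, w1Rw2]
15. p, w2   [implies-rule on 14 (branches; this branch)]
Accessibility: w0Rw1, w1Rw2
Complete open branch: countermodel on a K-frame, so not valid in K.

T, S4, S5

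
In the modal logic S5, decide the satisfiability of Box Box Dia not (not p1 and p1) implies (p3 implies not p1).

1. Box Box Dia not (not p1 and p1) implies (p3 implies not p1), u
2. p3 implies not p1, u   [implies-rule on 1 (branches; this branch)]
3. not p1, u   [implies-rule on 2 (branches; this branch)]
Accessibility: uRu

Yes, satisfiable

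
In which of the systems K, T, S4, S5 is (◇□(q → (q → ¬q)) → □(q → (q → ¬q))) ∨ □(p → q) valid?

S5

S4-tableau for the negation ¬((◇□(q → (q → ¬q)) → □(q → (q → ¬q))) ∨ □(p → q)):
1. ¬((◇□(q → (q → ¬q)) → □(q → (q → ¬q))) ∨ □(p → q)), 0
2. ¬(◇□(q → (q → ¬q)) → □(q → (q → ¬q))), 0
3. ¬□(p → q), 0
4. ◇□(q → (q → ¬q)), 0
5. ¬□(q → (q → ¬q)), 0
6. ¬(p → q), 1
7. p, 1
8. ¬q, 1
9. □(q → (q → ¬q)), 2
10. q → (q → ¬q), 2
11. q → ¬q, 2
12. ¬q, 2
13. ¬(q → (q → ¬q)), 3
14. q, 3
15. ¬(q → ¬q), 3
Accessibility: 0R0, 0R1, 0R2, 0R3, 1R1, 2R2, 3R3
Complete open branch: countermodel on an S4-frame, so not valid in S4, nor in K, T (the same frame is also a K-frame and a T-frame).
S5-tableau for the negation ¬((◇□(q → (q → ¬q)) → □(q → (q → ¬q))) ∨ □(p → q)):
1. ¬((◇□(q → (q → ¬q)) → □(q → (q → ¬q))) ∨ □(p → q)), 0
2. ¬(◇□(q → (q → ¬q)) → □(q → (q → ¬q))), 0
3. ¬□(p → q), 0
4. ◇□(q → (q → ¬q)), 0
5. ¬□(q → (q → ¬q)), 0
6. ¬(p → q), 1
7. p, 1
8. ¬q, 1
9. □(q → (q → ¬q)), 2
10. q → (q → ¬q), 0
11. q → (q → ¬q), 1
12. q → (q → ¬q), 2
13. q → ¬q, 0
14. q → ¬q, 1
15. q → ¬q, 2
16. ¬q, 0
17. ¬q, 2
18. ¬(q → (q → ¬q)), 3
19. q, 3
20. ¬(q → ¬q), 3
21. q → (q → ¬q), 3
22. q → ¬q, 3
23. ¬q, 3
Accessibility: 0R0, 0R1, 0R2, 0R3, 1R0, 1R1, 1R2, 1R3, 2R0, 2R1, 2R2, 2R3, 3R0, 3R1, 3R2, 3R3
Branch closes: q and ¬q both at 3.
Every branch closes (one shown): valid in S5.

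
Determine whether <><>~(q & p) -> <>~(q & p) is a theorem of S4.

Tableau for the negation ~(<><>~(q & p) -> <>~(q & p)):
1. ~(<><>~(q & p) -> <>~(q & p)), u
2. <><>~(q & p), u   [~->-rule on 1]
3. ~<>~(q & p), u   [~->-rule on 1]
4. q & p, u   [~<>-rule on 3 via uRu]
5. q, u   [&-rule on 4]
6. p, u   [&-rule on 4]
7. <>~(q & p), v   [<>-rule on 2: fresh world v, uRv]
8. q & p, v   [~<>-rule on 3 via uRv]
9. q, v   [&-rule on 8]
10. p, v   [&-rule on 8]
11. ~(q & p), w   [<>-rule on 7: fresh world w, vRw]
12. q & p, w   [~<>-rule on 3 via uRw]
13. q, w   [&-rule on 12]
14. p, w   [&-rule on 12]
15. ~p, w   [~&-rule on 11 (branches; this branch)]
Accessibility: uRu, uRv, uRw, vRv, vRw, wRw
Branch closes: p and ~p both at w.
All branches of the negation close; one closing branch shown above.

Valid in S4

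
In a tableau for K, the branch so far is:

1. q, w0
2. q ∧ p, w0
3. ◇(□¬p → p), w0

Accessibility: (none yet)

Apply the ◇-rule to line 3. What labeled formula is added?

a fresh world w1 with w0Rw1, and □¬p → p at w1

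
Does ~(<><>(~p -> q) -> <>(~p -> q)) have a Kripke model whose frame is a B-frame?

Satisfiable

1. ~(<><>(~p -> q) -> <>(~p -> q)), w0
2. <><>(~p -> q), w0
3. ~<>(~p -> q), w0
4. ~(~p -> q), w0
5. ~p, w0
6. ~q, w0
7. <>(~p -> q), w1
8. ~(~p -> q), w1
9. ~p, w1
10. ~q, w1
11. ~p -> q, w2
12. q, w2
Accessibility: w0Rw0, w0Rw1, w1Rw0, w1Rw1, w1Rw2, w2Rw1, w2Rw2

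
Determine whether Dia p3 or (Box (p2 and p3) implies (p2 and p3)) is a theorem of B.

Tableau for the negation not (Dia p3 or (Box (p2 and p3) implies (p2 and p3))):
1. not (Dia p3 or (Box (p2 and p3) implies (p2 and p3))), 0
2. not Dia p3, 0
3. not (Box (p2 and p3) implies (p2 and p3)), 0
4. Box (p2 and p3), 0
5. not (p2 and p3), 0
6. not p3, 0
7. p2 and p3, 0
8. p2, 0
9. p3, 0
Accessibility: 0R0
Branch closes: p3 and not p3 both at 0.
All branches of the negation close; one closing branch shown above.

Valid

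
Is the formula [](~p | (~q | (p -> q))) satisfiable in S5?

Satisfiable

1. [](~p | (~q | (p -> q))), 0
2. ~p | (~q | (p -> q)), 0   [[]-rule on 1 via 0R0]
3. ~q | (p -> q), 0   [|-rule on 2 (branches; this branch)]
4. p -> q, 0   [|-rule on 3 (branches; this branch)]
5. q, 0   [->-rule on 4 (branches; this branch)]
Accessibility: 0R0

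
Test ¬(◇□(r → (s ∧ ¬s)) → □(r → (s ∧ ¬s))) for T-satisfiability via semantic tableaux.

1. ¬(◇□(r → (s ∧ ¬s)) → □(r → (s ∧ ¬s))), u
2. ◇□(r → (s ∧ ¬s)), u   [¬→-rule on 1]
3. ¬□(r → (s ∧ ¬s)), u   [¬→-rule on 1]
4. □(r → (s ∧ ¬s)), v   [◇-rule on 2: fresh world v, uRv]
5. r → (s ∧ ¬s), v   [□-rule on 4 via vRv]
6. ¬r, v   [→-rule on 5 (branches; this branch)]
7. ¬(r → (s ∧ ¬s)), w   [¬□-rule on 3: fresh world w, uRw]
8. r, w   [¬→-rule on 7]
9. ¬(s ∧ ¬s), w   [¬→-rule on 7]
10. s, w   [¬∧-rule on 9 (branches; this branch)]
Accessibility: uRu, uRv, uRw, vRv, wRw

Yes, satisfiable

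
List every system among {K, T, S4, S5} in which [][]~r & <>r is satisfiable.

K

K-tableau for the formula:
1. [][]~r & <>r, w0
2. [][]~r, w0
3. <>r, w0
4. r, w1
5. []~r, w1
Accessibility: w0Rw1
Complete open branch: satisfiable in K.
T-tableau for the formula:
1. [][]~r & <>r, w0
2. [][]~r, w0
3. <>r, w0
4. []~r, w0
5. ~r, w0
6. r, w1
7. []~r, w1
8. ~r, w1
Accessibility: w0Rw0, w0Rw1, w1Rw1
Branch closes: r and ~r both at w1.
Every branch closes (one shown): unsatisfiable in T, hence also in S4, S5 (every S4/S5-frame is a T-frame).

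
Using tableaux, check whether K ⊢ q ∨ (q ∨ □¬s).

No, not valid

Tableau for the negation ¬(q ∨ (q ∨ □¬s)):
1. ¬(q ∨ (q ∨ □¬s)), 0
2. ¬q, 0
3. ¬(q ∨ □¬s), 0
4. ¬□¬s, 0
5. s, 1
Accessibility: 0R1
The negation has an open branch (countermodel exists).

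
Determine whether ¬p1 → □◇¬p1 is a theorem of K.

No, not valid

Tableau for the negation ¬(¬p1 → □◇¬p1):
1. ¬(¬p1 → □◇¬p1), 0
2. ¬p1, 0
3. ¬□◇¬p1, 0
4. ¬◇¬p1, 1
Accessibility: 0R1
The negation has an open branch (countermodel exists).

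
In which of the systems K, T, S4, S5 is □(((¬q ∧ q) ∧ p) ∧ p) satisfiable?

K-tableau for the formula:
1. □(((¬q ∧ q) ∧ p) ∧ p), 0
Complete open branch: satisfiable in K.
T-tableau for the formula:
1. □(((¬q ∧ q) ∧ p) ∧ p), 0
2. ((¬q ∧ q) ∧ p) ∧ p, 0   [□-rule on 1 via 0R0]
3. (¬q ∧ q) ∧ p, 0   [∧-rule on 2]
4. p, 0   [∧-rule on 2]
5. ¬q ∧ q, 0   [∧-rule on 3]
6. ¬q, 0   [∧-rule on 5]
7. q, 0   [∧-rule on 5]
Accessibility: 0R0
Branch closes: q and ¬q both at 0.
Every branch closes (one shown): unsatisfiable in T, hence also in S4, S5 (every S4/S5-frame is a T-frame).

K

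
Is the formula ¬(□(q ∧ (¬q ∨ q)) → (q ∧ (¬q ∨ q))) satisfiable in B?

1. ¬(□(q ∧ (¬q ∨ q)) → (q ∧ (¬q ∨ q))), w0
2. □(q ∧ (¬q ∨ q)), w0   [¬→-rule on 1]
3. ¬(q ∧ (¬q ∨ q)), w0   [¬→-rule on 1]
4. q ∧ (¬q ∨ q), w0   [□-rule on 2 via w0Rw0]
5. q, w0   [∧-rule on 4]
6. ¬q ∨ q, w0   [∧-rule on 4]
7. ¬(¬q ∨ q), w0   [¬∧-rule on 3 (branches; this branch)]
8. ¬q, w0   [¬∨-rule on 7]
Accessibility: w0Rw0
Branch closes: q and ¬q both at w0.
(One branch shown.) All branches close.

Unsatisfiable (every branch closes)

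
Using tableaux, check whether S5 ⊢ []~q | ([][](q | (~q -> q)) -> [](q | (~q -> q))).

Valid

Tableau for the negation ~([]~q | ([][](q | (~q -> q)) -> [](q | (~q -> q)))):
1. ~([]~q | ([][](q | (~q -> q)) -> [](q | (~q -> q)))), w0
2. ~[]~q, w0   [~|-rule on 1]
3. ~([][](q | (~q -> q)) -> [](q | (~q -> q))), w0   [~|-rule on 1]
4. [][](q | (~q -> q)), w0   [~->-rule on 3]
5. ~[](q | (~q -> q)), w0   [~->-rule on 3]
6. [](q | (~q -> q)), w0   [[]-rule on 4 via w0Rw0]
7. q | (~q -> q), w0   [[]-rule on 6 via w0Rw0]
8. ~q -> q, w0   [|-rule on 7 (branches; this branch)]
9. q, w0   [->-rule on 8 (branches; this branch)]
10. q, w1   [~[]-rule on 2: fresh world w1, w0Rw1]
11. [](q | (~q -> q)), w1   [[]-rule on 4 via w0Rw1]
12. q | (~q -> q), w1   [[]-rule on 6 via w0Rw1]
13. ~q -> q, w1   [|-rule on 12 (branches; this branch)]
14. ~(q | (~q -> q)), w2   [~[]-rule on 5: fresh world w2, w0Rw2]
15. ~q, w2   [~|-rule on 14]
16. ~(~q -> q), w2   [~|-rule on 14]
17. [](q | (~q -> q)), w2   [[]-rule on 4 via w0Rw2]
18. q | (~q -> q), w2   [[]-rule on 6 via w0Rw2]
19. ~q -> q, w2   [|-rule on 18 (branches; this branch)]
20. q, w2   [->-rule on 19 (branches; this branch)]
Accessibility: w0Rw0, w0Rw1, w0Rw2, w1Rw0, w1Rw1, w1Rw2, w2Rw0, w2Rw1, w2Rw2
Branch closes: q and ~q both at w2.
All branches of the negation close; one closing branch shown above.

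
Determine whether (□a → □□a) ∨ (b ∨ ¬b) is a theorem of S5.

Tableau for the negation ¬((□a → □□a) ∨ (b ∨ ¬b)):
1. ¬((□a → □□a) ∨ (b ∨ ¬b)), 0
2. ¬(□a → □□a), 0
3. ¬(b ∨ ¬b), 0
4. □a, 0
5. ¬□□a, 0
6. ¬b, 0
7. b, 0
Accessibility: 0R0
Branch closes: b and ¬b both at 0.
Every branch of the negation's tableau closes; the branch above is one of them.

Valid in S5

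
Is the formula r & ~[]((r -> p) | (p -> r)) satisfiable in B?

1. r & ~[]((r -> p) | (p -> r)), w0
2. r, w0   [&-rule on 1]
3. ~[]((r -> p) | (p -> r)), w0   [&-rule on 1]
4. ~((r -> p) | (p -> r)), w1   [~[]-rule on 3: fresh world w1, w0Rw1]
5. ~(r -> p), w1   [~|-rule on 4]
6. ~(p -> r), w1   [~|-rule on 4]
7. r, w1   [~->-rule on 5]
8. ~p, w1   [~->-rule on 5]
9. p, w1   [~->-rule on 6]
10. ~r, w1   [~->-rule on 6]
Accessibility: w0Rw0, w0Rw1, w1Rw0, w1Rw1
Branch closes: p and ~p both at w1.
All branches of the tableau close; one closing branch shown above.

Unsatisfiable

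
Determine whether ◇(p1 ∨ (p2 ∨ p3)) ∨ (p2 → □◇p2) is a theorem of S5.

Tableau for the negation ¬(◇(p1 ∨ (p2 ∨ p3)) ∨ (p2 → □◇p2)):
1. ¬(◇(p1 ∨ (p2 ∨ p3)) ∨ (p2 → □◇p2)), u
2. ¬◇(p1 ∨ (p2 ∨ p3)), u
3. ¬(p2 → □◇p2), u
4. p2, u
5. ¬□◇p2, u
6. ¬(p1 ∨ (p2 ∨ p3)), u
7. ¬p1, u
8. ¬(p2 ∨ p3), u
9. ¬p2, u
10. ¬p3, u
Accessibility: uRu
Branch closes: p2 and ¬p2 both at u.
All branches of the negation close; one closing branch shown above.

Valid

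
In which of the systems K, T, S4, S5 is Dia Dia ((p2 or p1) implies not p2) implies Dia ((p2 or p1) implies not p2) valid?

S4, S5

T-tableau for the negation not (Dia Dia ((p2 or p1) implies not p2) implies Dia ((p2 or p1) implies not p2)):
1. not (Dia Dia ((p2 or p1) implies not p2) implies Dia ((p2 or p1) implies not p2)), u
2. Dia Dia ((p2 or p1) implies not p2), u
3. not Dia ((p2 or p1) implies not p2), u
4. not ((p2 or p1) implies not p2), u
5. p2 or p1, u
6. p2, u
7. p1, u
8. Dia ((p2 or p1) implies not p2), v
9. not ((p2 or p1) implies not p2), v
10. p2 or p1, v
11. p2, v
12. p1, v
13. (p2 or p1) implies not p2, w
14. not p2, w
Accessibility: uRu, uRv, vRv, vRw, wRw
Complete open branch: countermodel on a T-frame, so not valid in T, nor in K (the same frame is also a K-frame).
S4-tableau for the negation not (Dia Dia ((p2 or p1) implies not p2) implies Dia ((p2 or p1) implies not p2)):
1. not (Dia Dia ((p2 or p1) implies not p2) implies Dia ((p2 or p1) implies not p2)), u
2. Dia Dia ((p2 or p1) implies not p2), u
3. not Dia ((p2 or p1) implies not p2), u
4. not ((p2 or p1) implies not p2), u
5. p2 or p1, u
6. p2, u
7. p1, u
8. Dia ((p2 or p1) implies not p2), v
9. not ((p2 or p1) implies not p2), v
10. p2 or p1, v
11. p2, v
12. p1, v
13. (p2 or p1) implies not p2, w
14. not ((p2 or p1) implies not p2), w
15. p2 or p1, w
16. p2, w
17. not (p2 or p1), w
18. not p2, w
19. not p1, w
Accessibility: uRu, uRv, uRw, vRv, vRw, wRw
Branch closes: p2 and not p2 both at w.
Every branch closes (one shown): valid in S4, hence also in S5 (every theorem of S4 is a theorem of S5).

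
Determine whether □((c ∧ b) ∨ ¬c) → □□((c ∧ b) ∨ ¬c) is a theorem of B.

Tableau for the negation ¬(□((c ∧ b) ∨ ¬c) → □□((c ∧ b) ∨ ¬c)):
1. ¬(□((c ∧ b) ∨ ¬c) → □□((c ∧ b) ∨ ¬c)), 0
2. □((c ∧ b) ∨ ¬c), 0
3. ¬□□((c ∧ b) ∨ ¬c), 0
4. (c ∧ b) ∨ ¬c, 0
5. ¬c, 0
6. ¬□((c ∧ b) ∨ ¬c), 1
7. (c ∧ b) ∨ ¬c, 1
8. ¬c, 1
9. ¬((c ∧ b) ∨ ¬c), 2
10. ¬(c ∧ b), 2
11. c, 2
12. ¬b, 2
Accessibility: 0R0, 0R1, 1R0, 1R1, 1R2, 2R1, 2R2
The negation has an open branch (countermodel exists).

No, not valid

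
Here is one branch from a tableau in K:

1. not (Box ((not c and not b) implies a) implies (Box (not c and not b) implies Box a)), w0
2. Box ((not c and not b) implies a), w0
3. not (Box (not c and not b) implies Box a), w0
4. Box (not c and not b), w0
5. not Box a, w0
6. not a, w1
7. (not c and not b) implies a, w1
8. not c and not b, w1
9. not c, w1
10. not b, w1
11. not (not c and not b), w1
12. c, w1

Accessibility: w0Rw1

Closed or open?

Yes, closed

Both c and not c appear at w1.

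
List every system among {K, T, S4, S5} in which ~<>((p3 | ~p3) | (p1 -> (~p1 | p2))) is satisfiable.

K-tableau for the formula:
1. ~<>((p3 | ~p3) | (p1 -> (~p1 | p2))), w0
Complete open branch: satisfiable in K.
T-tableau for the formula:
1. ~<>((p3 | ~p3) | (p1 -> (~p1 | p2))), w0
2. ~((p3 | ~p3) | (p1 -> (~p1 | p2))), w0
3. ~(p3 | ~p3), w0
4. ~(p1 -> (~p1 | p2)), w0
5. ~p3, w0
6. p3, w0
Accessibility: w0Rw0
Branch closes: p3 and ~p3 both at w0.
Every branch closes (one shown): unsatisfiable in T, hence also in S4, S5 (every S4/S5-frame is a T-frame).

K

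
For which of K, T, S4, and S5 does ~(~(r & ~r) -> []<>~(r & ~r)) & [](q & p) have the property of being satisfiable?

K

K-tableau for the formula:
1. ~(~(r & ~r) -> []<>~(r & ~r)) & [](q & p), u
2. ~(~(r & ~r) -> []<>~(r & ~r)), u
3. [](q & p), u
4. ~(r & ~r), u
5. ~[]<>~(r & ~r), u
6. r, u
7. ~<>~(r & ~r), v
8. q & p, v
9. q, v
10. p, v
Accessibility: uRv
Complete open branch: satisfiable in K.
T-tableau for the formula:
1. ~(~(r & ~r) -> []<>~(r & ~r)) & [](q & p), u
2. ~(~(r & ~r) -> []<>~(r & ~r)), u
3. [](q & p), u
4. ~(r & ~r), u
5. ~[]<>~(r & ~r), u
6. q & p, u
7. q, u
8. p, u
9. r, u
10. ~<>~(r & ~r), v
11. q & p, v
12. q, v
13. p, v
14. r & ~r, v
15. r, v
16. ~r, v
Accessibility: uRu, uRv, vRv
Branch closes: r and ~r both at v.
Every branch closes (one shown): unsatisfiable in T, hence also in S4, S5 (every S4/S5-frame is a T-frame).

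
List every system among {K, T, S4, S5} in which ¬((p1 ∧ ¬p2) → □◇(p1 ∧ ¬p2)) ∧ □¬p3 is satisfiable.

S4-tableau for the formula:
1. ¬((p1 ∧ ¬p2) → □◇(p1 ∧ ¬p2)) ∧ □¬p3, w0
2. ¬((p1 ∧ ¬p2) → □◇(p1 ∧ ¬p2)), w0
3. □¬p3, w0
4. p1 ∧ ¬p2, w0
5. ¬□◇(p1 ∧ ¬p2), w0
6. p1, w0
7. ¬p2, w0
8. ¬p3, w0
9. ¬◇(p1 ∧ ¬p2), w1
10. ¬p3, w1
11. ¬(p1 ∧ ¬p2), w1
12. p2, w1
Accessibility: w0Rw0, w0Rw1, w1Rw1
Complete open branch: satisfiable in S4, hence also in K, T (this S4-model is also a K-model and a T-model).
S5-tableau for the formula:
1. ¬((p1 ∧ ¬p2) → □◇(p1 ∧ ¬p2)) ∧ □¬p3, w0
2. ¬((p1 ∧ ¬p2) → □◇(p1 ∧ ¬p2)), w0
3. □¬p3, w0
4. p1 ∧ ¬p2, w0
5. ¬□◇(p1 ∧ ¬p2), w0
6. p1, w0
7. ¬p2, w0
8. ¬p3, w0
9. ¬◇(p1 ∧ ¬p2), w1
10. ¬p3, w1
11. ¬(p1 ∧ ¬p2), w0
12. ¬(p1 ∧ ¬p2), w1
13. p2, w0
Accessibility: w0Rw0, w0Rw1, w1Rw0, w1Rw1
Branch closes: p2 and ¬p2 both at w0.
Every branch closes (one shown): unsatisfiable in S5.

K, T, S4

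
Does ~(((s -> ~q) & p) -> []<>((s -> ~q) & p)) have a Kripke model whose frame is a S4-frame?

1. ~(((s -> ~q) & p) -> []<>((s -> ~q) & p)), 0
2. (s -> ~q) & p, 0   [~->-rule on 1]
3. ~[]<>((s -> ~q) & p), 0   [~->-rule on 1]
4. s -> ~q, 0   [&-rule on 2]
5. p, 0   [&-rule on 2]
6. ~q, 0   [->-rule on 4 (branches; this branch)]
7. ~<>((s -> ~q) & p), 1   [~[]-rule on 3: fresh world 1, 0R1]
8. ~((s -> ~q) & p), 1   [~<>-rule on 7 via 1R1]
9. ~p, 1   [~&-rule on 8 (branches; this branch)]
Accessibility: 0R0, 0R1, 1R1

Yes, satisfiable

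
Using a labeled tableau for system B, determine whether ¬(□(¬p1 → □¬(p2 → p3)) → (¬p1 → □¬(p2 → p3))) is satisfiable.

Unsatisfiable (every branch closes)

1. ¬(□(¬p1 → □¬(p2 → p3)) → (¬p1 → □¬(p2 → p3))), w0
2. □(¬p1 → □¬(p2 → p3)), w0
3. ¬(¬p1 → □¬(p2 → p3)), w0
4. ¬p1, w0
5. ¬□¬(p2 → p3), w0
6. ¬p1 → □¬(p2 → p3), w0
7. □¬(p2 → p3), w0
8. ¬(p2 → p3), w0
9. p2, w0
10. ¬p3, w0
11. p2 → p3, w1
12. ¬p1 → □¬(p2 → p3), w1
13. ¬(p2 → p3), w1
14. p2, w1
15. ¬p3, w1
16. p3, w1
Accessibility: w0Rw0, w0Rw1, w1Rw0, w1Rw1
Branch closes: p3 and ¬p3 both at w1.
All branches of the tableau close; one closing branch shown above.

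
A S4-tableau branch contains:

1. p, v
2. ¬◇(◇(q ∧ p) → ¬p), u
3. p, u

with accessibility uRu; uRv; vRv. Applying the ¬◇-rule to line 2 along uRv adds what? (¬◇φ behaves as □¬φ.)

¬◇φ behaves as □¬φ: propagate the negated body to each accessible world.

¬(◇(q ∧ p) → ¬p), v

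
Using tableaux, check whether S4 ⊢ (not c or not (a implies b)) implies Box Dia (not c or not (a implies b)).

Invalid (countermodel exists)

Tableau for the negation not ((not c or not (a implies b)) implies Box Dia (not c or not (a implies b))):
1. not ((not c or not (a implies b)) implies Box Dia (not c or not (a implies b))), w0
2. not c or not (a implies b), w0
3. not Box Dia (not c or not (a implies b)), w0
4. not (a implies b), w0
5. a, w0
6. not b, w0
7. not Dia (not c or not (a implies b)), w1
8. not (not c or not (a implies b)), w1
9. c, w1
10. a implies b, w1
11. b, w1
Accessibility: w0Rw0, w0Rw1, w1Rw1
The negation has an open branch (countermodel exists).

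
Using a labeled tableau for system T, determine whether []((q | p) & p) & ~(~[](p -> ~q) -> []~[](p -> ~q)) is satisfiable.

1. []((q | p) & p) & ~(~[](p -> ~q) -> []~[](p -> ~q)), 0
2. []((q | p) & p), 0
3. ~(~[](p -> ~q) -> []~[](p -> ~q)), 0
4. ~[](p -> ~q), 0
5. ~[]~[](p -> ~q), 0
6. (q | p) & p, 0
7. q | p, 0
8. p, 0
9. ~(p -> ~q), 1
10. p, 1
11. q, 1
12. (q | p) & p, 1
13. q | p, 1
14. [](p -> ~q), 2
15. (q | p) & p, 2
16. q | p, 2
17. p, 2
18. p -> ~q, 2
19. ~q, 2
Accessibility: 0R0, 0R1, 0R2, 1R1, 2R2

Yes, satisfiable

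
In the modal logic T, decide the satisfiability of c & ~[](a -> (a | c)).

1. c & ~[](a -> (a | c)), w0
2. c, w0   [&-rule on 1]
3. ~[](a -> (a | c)), w0   [&-rule on 1]
4. ~(a -> (a | c)), w1   [~[]-rule on 3: fresh world w1, w0Rw1]
5. a, w1   [~->-rule on 4]
6. ~(a | c), w1   [~->-rule on 4]
7. ~a, w1   [~|-rule on 6]
8. ~c, w1   [~|-rule on 6]
Accessibility: w0Rw0, w0Rw1, w1Rw1
Branch closes: a and ~a both at w1.
Every branch closes; the branch above is one of them.

Unsatisfiable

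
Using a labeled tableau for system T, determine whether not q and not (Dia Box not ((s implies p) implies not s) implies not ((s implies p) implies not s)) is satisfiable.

1. not q and not (Dia Box not ((s implies p) implies not s) implies not ((s implies p) implies not s)), u
2. not q, u   [and-rule on 1]
3. not (Dia Box not ((s implies p) implies not s) implies not ((s implies p) implies not s)), u   [and-rule on 1]
4. Dia Box not ((s implies p) implies not s), u   [neg-implies-rule on 3]
5. (s implies p) implies not s, u   [neg-implies-rule on 3]
6. not s, u   [implies-rule on 5 (branches; this branch)]
7. Box not ((s implies p) implies not s), v   [Dia-rule on 4: fresh world v, uRv]
8. not ((s implies p) implies not s), v   [Box-rule on 7 via vRv]
9. s implies p, v   [neg-implies-rule on 8]
10. s, v   [neg-implies-rule on 8]
11. p, v   [implies-rule on 9 (branches; this branch)]
Accessibility: uRu, uRv, vRv

Yes, satisfiable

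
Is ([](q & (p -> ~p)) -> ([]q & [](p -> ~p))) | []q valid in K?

Valid in K

Tableau for the negation ~(([](q & (p -> ~p)) -> ([]q & [](p -> ~p))) | []q):
1. ~(([](q & (p -> ~p)) -> ([]q & [](p -> ~p))) | []q), u
2. ~([](q & (p -> ~p)) -> ([]q & [](p -> ~p))), u   [~|-rule on 1]
3. ~[]q, u   [~|-rule on 1]
4. [](q & (p -> ~p)), u   [~->-rule on 2]
5. ~([]q & [](p -> ~p)), u   [~->-rule on 2]
6. ~[](p -> ~p), u   [~&-rule on 5 (branches; this branch)]
7. ~q, v   [~[]-rule on 3: fresh world v, uRv]
8. q & (p -> ~p), v   [[]-rule on 4 via uRv]
9. q, v   [&-rule on 8]
10. p -> ~p, v   [&-rule on 8]
Accessibility: uRv
Branch closes: q and ~q both at v.
All branches of the negation close; one closing branch shown above.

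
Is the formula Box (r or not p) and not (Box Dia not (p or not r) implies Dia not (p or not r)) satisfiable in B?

Unsatisfiable

1. Box (r or not p) and not (Box Dia not (p or not r) implies Dia not (p or not r)), 0
2. Box (r or not p), 0
3. not (Box Dia not (p or not r) implies Dia not (p or not r)), 0
4. Box Dia not (p or not r), 0
5. not Dia not (p or not r), 0
6. r or not p, 0
7. Dia not (p or not r), 0
8. p or not r, 0
9. not p, 0
10. not r, 0
11. not (p or not r), 1
12. not p, 1
13. r, 1
14. r or not p, 1
15. Dia not (p or not r), 1
16. p or not r, 1
17. not r, 1
Accessibility: 0R0, 0R1, 1R0, 1R1
Branch closes: r and not r both at 1.
(One branch shown.) All branches close.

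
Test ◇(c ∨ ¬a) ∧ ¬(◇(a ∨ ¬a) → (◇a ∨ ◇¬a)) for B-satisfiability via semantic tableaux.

Unsatisfiable (every branch closes)

1. ◇(c ∨ ¬a) ∧ ¬(◇(a ∨ ¬a) → (◇a ∨ ◇¬a)), w0
2. ◇(c ∨ ¬a), w0
3. ¬(◇(a ∨ ¬a) → (◇a ∨ ◇¬a)), w0
4. ◇(a ∨ ¬a), w0
5. ¬(◇a ∨ ◇¬a), w0
6. ¬◇a, w0
7. ¬◇¬a, w0
8. ¬a, w0
9. a, w0
Accessibility: w0Rw0
Branch closes: a and ¬a both at w0.
Every branch closes; the branch above is one of them.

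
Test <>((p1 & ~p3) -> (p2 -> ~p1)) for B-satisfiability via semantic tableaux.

1. <>((p1 & ~p3) -> (p2 -> ~p1)), u
2. (p1 & ~p3) -> (p2 -> ~p1), v   [<>-rule on 1: fresh world v, uRv]
3. p2 -> ~p1, v   [->-rule on 2 (branches; this branch)]
4. ~p1, v   [->-rule on 3 (branches; this branch)]
Accessibility: uRu, uRv, vRu, vRv

Satisfiable (open branch found)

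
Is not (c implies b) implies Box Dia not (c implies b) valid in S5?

Tableau for the negation not (not (c implies b) implies Box Dia not (c implies b)):
1. not (not (c implies b) implies Box Dia not (c implies b)), w0
2. not (c implies b), w0   [neg-implies-rule on 1]
3. not Box Dia not (c implies b), w0   [neg-implies-rule on 1]
4. c, w0   [neg-implies-rule on 2]
5. not b, w0   [neg-implies-rule on 2]
6. not Dia not (c implies b), w1   [neg-Box-rule on 3: fresh world w1, w0Rw1]
7. c implies b, w0   [neg-Dia-rule on 6 via w1Rw0]
8. c implies b, w1   [neg-Dia-rule on 6 via w1Rw1]
9. b, w0   [implies-rule on 7 (branches; this branch)]
Accessibility: w0Rw0, w0Rw1, w1Rw0, w1Rw1
Branch closes: b and not b both at w0.
All branches of the negation close; one closing branch shown above.

Valid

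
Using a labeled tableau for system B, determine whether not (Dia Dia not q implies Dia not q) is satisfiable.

Yes, satisfiable

1. not (Dia Dia not q implies Dia not q), 0
2. Dia Dia not q, 0   [neg-implies-rule on 1]
3. not Dia not q, 0   [neg-implies-rule on 1]
4. q, 0   [neg-Dia-rule on 3 via 0R0]
5. Dia not q, 1   [Dia-rule on 2: fresh world 1, 0R1]
6. q, 1   [neg-Dia-rule on 3 via 0R1]
7. not q, 2   [Dia-rule on 5: fresh world 2, 1R2]
Accessibility: 0R0, 0R1, 1R0, 1R1, 1R2, 2R1, 2R2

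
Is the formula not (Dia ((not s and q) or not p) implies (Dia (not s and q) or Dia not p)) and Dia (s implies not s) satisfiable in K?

Unsatisfiable (every branch closes)

1. not (Dia ((not s and q) or not p) implies (Dia (not s and q) or Dia not p)) and Dia (s implies not s), w0
2. not (Dia ((not s and q) or not p) implies (Dia (not s and q) or Dia not p)), w0   [and-rule on 1]
3. Dia (s implies not s), w0   [and-rule on 1]
4. Dia ((not s and q) or not p), w0   [neg-implies-rule on 2]
5. not (Dia (not s and q) or Dia not p), w0   [neg-implies-rule on 2]
6. not Dia (not s and q), w0   [neg-or-rule on 5]
7. not Dia not p, w0   [neg-or-rule on 5]
8. s implies not s, w1   [Dia-rule on 3: fresh world w1, w0Rw1]
9. not (not s and q), w1   [neg-Dia-rule on 6 via w0Rw1]
10. p, w1   [neg-Dia-rule on 7 via w0Rw1]
11. not s, w1   [implies-rule on 8 (branches; this branch)]
12. not q, w1   [neg-and-rule on 9 (branches; this branch)]
13. (not s and q) or not p, w2   [Dia-rule on 4: fresh world w2, w0Rw2]
14. not (not s and q), w2   [neg-Dia-rule on 6 via w0Rw2]
15. p, w2   [neg-Dia-rule on 7 via w0Rw2]
16. not s and q, w2   [or-rule on 13 (branches; this branch)]
17. not s, w2   [and-rule on 16]
18. q, w2   [and-rule on 16]
19. not q, w2   [neg-and-rule on 14 (branches; this branch)]
Accessibility: w0Rw1, w0Rw2
Branch closes: q and not q both at w2.
(One branch shown.) All branches close.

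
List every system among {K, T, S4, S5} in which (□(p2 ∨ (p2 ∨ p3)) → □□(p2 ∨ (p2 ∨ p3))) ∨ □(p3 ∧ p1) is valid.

S4, S5

T-tableau for the negation ¬((□(p2 ∨ (p2 ∨ p3)) → □□(p2 ∨ (p2 ∨ p3))) ∨ □(p3 ∧ p1)):
1. ¬((□(p2 ∨ (p2 ∨ p3)) → □□(p2 ∨ (p2 ∨ p3))) ∨ □(p3 ∧ p1)), 0
2. ¬(□(p2 ∨ (p2 ∨ p3)) → □□(p2 ∨ (p2 ∨ p3))), 0
3. ¬□(p3 ∧ p1), 0
4. □(p2 ∨ (p2 ∨ p3)), 0
5. ¬□□(p2 ∨ (p2 ∨ p3)), 0
6. p2 ∨ (p2 ∨ p3), 0
7. p2 ∨ p3, 0
8. p3, 0
9. ¬(p3 ∧ p1), 1
10. p2 ∨ (p2 ∨ p3), 1
11. ¬p1, 1
12. p2 ∨ p3, 1
13. p3, 1
14. ¬□(p2 ∨ (p2 ∨ p3)), 2
15. p2 ∨ (p2 ∨ p3), 2
16. p2 ∨ p3, 2
17. p3, 2
18. ¬(p2 ∨ (p2 ∨ p3)), 3
19. ¬p2, 3
20. ¬(p2 ∨ p3), 3
21. ¬p3, 3
Accessibility: 0R0, 0R1, 0R2, 1R1, 2R2, 2R3, 3R3
Complete open branch: countermodel on a T-frame, so not valid in T, nor in K (the same frame is also a K-frame).
S4-tableau for the negation ¬((□(p2 ∨ (p2 ∨ p3)) → □□(p2 ∨ (p2 ∨ p3))) ∨ □(p3 ∧ p1)):
1. ¬((□(p2 ∨ (p2 ∨ p3)) → □□(p2 ∨ (p2 ∨ p3))) ∨ □(p3 ∧ p1)), 0
2. ¬(□(p2 ∨ (p2 ∨ p3)) → □□(p2 ∨ (p2 ∨ p3))), 0
3. ¬□(p3 ∧ p1), 0
4. □(p2 ∨ (p2 ∨ p3)), 0
5. ¬□□(p2 ∨ (p2 ∨ p3)), 0
6. p2 ∨ (p2 ∨ p3), 0
7. p2 ∨ p3, 0
8. p3, 0
9. ¬(p3 ∧ p1), 1
10. p2 ∨ (p2 ∨ p3), 1
11. ¬p1, 1
12. p2 ∨ p3, 1
13. p3, 1
14. ¬□(p2 ∨ (p2 ∨ p3)), 2
15. p2 ∨ (p2 ∨ p3), 2
16. p2 ∨ p3, 2
17. p3, 2
18. ¬(p2 ∨ (p2 ∨ p3)), 3
19. ¬p2, 3
20. ¬(p2 ∨ p3), 3
21. ¬p3, 3
22. p2 ∨ (p2 ∨ p3), 3
23. p2 ∨ p3, 3
24. p3, 3
Accessibility: 0R0, 0R1, 0R2, 0R3, 1R1, 2R2, 2R3, 3R3
Branch closes: p3 and ¬p3 both at 3.
Every branch closes (one shown): valid in S4, hence also in S5 (every theorem of S4 is a theorem of S5).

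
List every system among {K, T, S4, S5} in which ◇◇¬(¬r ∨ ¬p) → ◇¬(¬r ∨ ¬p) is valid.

S4-tableau for the negation ¬(◇◇¬(¬r ∨ ¬p) → ◇¬(¬r ∨ ¬p)):
1. ¬(◇◇¬(¬r ∨ ¬p) → ◇¬(¬r ∨ ¬p)), w0
2. ◇◇¬(¬r ∨ ¬p), w0
3. ¬◇¬(¬r ∨ ¬p), w0
4. ¬r ∨ ¬p, w0
5. ¬p, w0
6. ◇¬(¬r ∨ ¬p), w1
7. ¬r ∨ ¬p, w1
8. ¬p, w1
9. ¬(¬r ∨ ¬p), w2
10. r, w2
11. p, w2
12. ¬r ∨ ¬p, w2
13. ¬p, w2
Accessibility: w0Rw0, w0Rw1, w0Rw2, w1Rw1, w1Rw2, w2Rw2
Branch closes: p and ¬p both at w2.
Every branch closes (one shown): valid in S4, hence also in S5 (every theorem of S4 is a theorem of S5).
T-tableau for the negation ¬(◇◇¬(¬r ∨ ¬p) → ◇¬(¬r ∨ ¬p)):
1. ¬(◇◇¬(¬r ∨ ¬p) → ◇¬(¬r ∨ ¬p)), w0
2. ◇◇¬(¬r ∨ ¬p), w0
3. ¬◇¬(¬r ∨ ¬p), w0
4. ¬r ∨ ¬p, w0
5. ¬p, w0
6. ◇¬(¬r ∨ ¬p), w1
7. ¬r ∨ ¬p, w1
8. ¬p, w1
9. ¬(¬r ∨ ¬p), w2
10. r, w2
11. p, w2
Accessibility: w0Rw0, w0Rw1, w1Rw1, w1Rw2, w2Rw2
Complete open branch: countermodel on a T-frame, so not valid in T, nor in K (the same frame is also a K-frame).

S4, S5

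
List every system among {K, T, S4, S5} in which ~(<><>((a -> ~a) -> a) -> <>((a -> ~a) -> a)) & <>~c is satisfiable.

T-tableau for the formula:
1. ~(<><>((a -> ~a) -> a) -> <>((a -> ~a) -> a)) & <>~c, w0
2. ~(<><>((a -> ~a) -> a) -> <>((a -> ~a) -> a)), w0
3. <>~c, w0
4. <><>((a -> ~a) -> a), w0
5. ~<>((a -> ~a) -> a), w0
6. ~((a -> ~a) -> a), w0
7. a -> ~a, w0
8. ~a, w0
9. ~c, w1
10. ~((a -> ~a) -> a), w1
11. a -> ~a, w1
12. ~a, w1
13. <>((a -> ~a) -> a), w2
14. ~((a -> ~a) -> a), w2
15. a -> ~a, w2
16. ~a, w2
17. (a -> ~a) -> a, w3
18. a, w3
Accessibility: w0Rw0, w0Rw1, w0Rw2, w1Rw1, w2Rw2, w2Rw3, w3Rw3
Complete open branch: satisfiable in T, hence also in K (this T-model is also a K-model).
S4-tableau for the formula:
1. ~(<><>((a -> ~a) -> a) -> <>((a -> ~a) -> a)) & <>~c, w0
2. ~(<><>((a -> ~a) -> a) -> <>((a -> ~a) -> a)), w0
3. <>~c, w0
4. <><>((a -> ~a) -> a), w0
5. ~<>((a -> ~a) -> a), w0
6. ~((a -> ~a) -> a), w0
7. a -> ~a, w0
8. ~a, w0
9. ~c, w1
10. ~((a -> ~a) -> a), w1
11. a -> ~a, w1
12. ~a, w1
13. <>((a -> ~a) -> a), w2
14. ~((a -> ~a) -> a), w2
15. a -> ~a, w2
16. ~a, w2
17. (a -> ~a) -> a, w3
18. ~((a -> ~a) -> a), w3
19. a -> ~a, w3
20. ~a, w3
21. ~(a -> ~a), w3
22. a, w3
Accessibility: w0Rw0, w0Rw1, w0Rw2, w0Rw3, w1Rw1, w2Rw2, w2Rw3, w3Rw3
Branch closes: a and ~a both at w3.
Every branch closes (one shown): unsatisfiable in S4, hence also in S5 (every S5-frame is an S4-frame).

K, T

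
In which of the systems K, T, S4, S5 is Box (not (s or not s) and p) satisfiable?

K

K-tableau for the formula:
1. Box (not (s or not s) and p), 0
Complete open branch: satisfiable in K.
T-tableau for the formula:
1. Box (not (s or not s) and p), 0
2. not (s or not s) and p, 0   [Box-rule on 1 via 0R0]
3. not (s or not s), 0   [and-rule on 2]
4. p, 0   [and-rule on 2]
5. not s, 0   [neg-or-rule on 3]
6. s, 0   [neg-or-rule on 3]
Accessibility: 0R0
Branch closes: s and not s both at 0.
Every branch closes (one shown): unsatisfiable in T, hence also in S4, S5 (every S4/S5-frame is a T-frame).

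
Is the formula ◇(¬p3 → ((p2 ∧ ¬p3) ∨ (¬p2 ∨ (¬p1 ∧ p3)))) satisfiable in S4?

1. ◇(¬p3 → ((p2 ∧ ¬p3) ∨ (¬p2 ∨ (¬p1 ∧ p3)))), 0
2. ¬p3 → ((p2 ∧ ¬p3) ∨ (¬p2 ∨ (¬p1 ∧ p3))), 1   [◇-rule on 1: fresh world 1, 0R1]
3. (p2 ∧ ¬p3) ∨ (¬p2 ∨ (¬p1 ∧ p3)), 1   [→-rule on 2 (branches; this branch)]
4. ¬p2 ∨ (¬p1 ∧ p3), 1   [∨-rule on 3 (branches; this branch)]
5. ¬p1 ∧ p3, 1   [∨-rule on 4 (branches; this branch)]
6. ¬p1, 1   [∧-rule on 5]
7. p3, 1   [∧-rule on 5]
Accessibility: 0R0, 0R1, 1R1

Satisfiable (open branch found)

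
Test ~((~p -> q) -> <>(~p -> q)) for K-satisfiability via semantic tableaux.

1. ~((~p -> q) -> <>(~p -> q)), 0
2. ~p -> q, 0   [~->-rule on 1]
3. ~<>(~p -> q), 0   [~->-rule on 1]
4. q, 0   [->-rule on 2 (branches; this branch)]

Satisfiable (open branch found)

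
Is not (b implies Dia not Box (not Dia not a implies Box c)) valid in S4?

Tableau for the negation b implies Dia not Box (not Dia not a implies Box c):
1. b implies Dia not Box (not Dia not a implies Box c), w0
2. Dia not Box (not Dia not a implies Box c), w0
3. not Box (not Dia not a implies Box c), w1
4. not (not Dia not a implies Box c), w2
5. not Dia not a, w2
6. not Box c, w2
7. a, w2
8. not c, w3
9. a, w3
Accessibility: w0Rw0, w0Rw1, w0Rw2, w0Rw3, w1Rw1, w1Rw2, w1Rw3, w2Rw2, w2Rw3, w3Rw3
The negation has an open branch (countermodel exists).

Not valid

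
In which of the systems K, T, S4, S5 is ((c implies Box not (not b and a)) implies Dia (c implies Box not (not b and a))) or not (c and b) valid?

K-tableau for the negation not (((c implies Box not (not b and a)) implies Dia (c implies Box not (not b and a))) or not (c and b)):
1. not (((c implies Box not (not b and a)) implies Dia (c implies Box not (not b and a))) or not (c and b)), w0
2. not ((c implies Box not (not b and a)) implies Dia (c implies Box not (not b and a))), w0   [neg-or-rule on 1]
3. c and b, w0   [neg-or-rule on 1]
4. c implies Box not (not b and a), w0   [neg-implies-rule on 2]
5. not Dia (c implies Box not (not b and a)), w0   [neg-implies-rule on 2]
6. c, w0   [and-rule on 3]
7. b, w0   [and-rule on 3]
8. Box not (not b and a), w0   [implies-rule on 4 (branches; this branch)]
Complete open branch: countermodel on a K-frame, so not valid in K.
T-tableau for the negation not (((c implies Box not (not b and a)) implies Dia (c implies Box not (not b and a))) or not (c and b)):
1. not (((c implies Box not (not b and a)) implies Dia (c implies Box not (not b and a))) or not (c and b)), w0
2. not ((c implies Box not (not b and a)) implies Dia (c implies Box not (not b and a))), w0   [neg-or-rule on 1]
3. c and b, w0   [neg-or-rule on 1]
4. c implies Box not (not b and a), w0   [neg-implies-rule on 2]
5. not Dia (c implies Box not (not b and a)), w0   [neg-implies-rule on 2]
6. c, w0   [and-rule on 3]
7. b, w0   [and-rule on 3]
8. not (c implies Box not (not b and a)), w0   [neg-Dia-rule on 5 via w0Rw0]
9. not Box not (not b and a), w0   [neg-implies-rule on 8]
10. Box not (not b and a), w0   [implies-rule on 4 (branches; this branch)]
11. not (not b and a), w0   [Box-rule on 10 via w0Rw0]
12. not a, w0   [neg-and-rule on 11 (branches; this branch)]
13. not b and a, w1   [neg-Box-rule on 9: fresh world w1, w0Rw1]
14. not b, w1   [and-rule on 13]
15. a, w1   [and-rule on 13]
16. not (c implies Box not (not b and a)), w1   [neg-Dia-rule on 5 via w0Rw1]
17. c, w1   [neg-implies-rule on 16]
18. not Box not (not b and a), w1   [neg-implies-rule on 16]
19. not (not b and a), w1   [Box-rule on 10 via w0Rw1]
20. not a, w1   [neg-and-rule on 19 (branches; this branch)]
Accessibility: w0Rw0, w0Rw1, w1Rw1
Branch closes: a and not a both at w1.
Every branch closes (one shown): valid in T, hence also in S4, S5 (every theorem of T is a theorem of S4 and S5).

T, S4, S5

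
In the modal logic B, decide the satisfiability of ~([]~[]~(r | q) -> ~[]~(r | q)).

1. ~([]~[]~(r | q) -> ~[]~(r | q)), u
2. []~[]~(r | q), u
3. []~(r | q), u
4. ~[]~(r | q), u
5. ~(r | q), u
6. ~r, u
7. ~q, u
8. r | q, v
9. ~[]~(r | q), v
10. ~(r | q), v
11. ~r, v
12. ~q, v
13. q, v
Accessibility: uRu, uRv, vRu, vRv
Branch closes: q and ~q both at v.
(One branch shown.) All branches close.

Unsatisfiable (every branch closes)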